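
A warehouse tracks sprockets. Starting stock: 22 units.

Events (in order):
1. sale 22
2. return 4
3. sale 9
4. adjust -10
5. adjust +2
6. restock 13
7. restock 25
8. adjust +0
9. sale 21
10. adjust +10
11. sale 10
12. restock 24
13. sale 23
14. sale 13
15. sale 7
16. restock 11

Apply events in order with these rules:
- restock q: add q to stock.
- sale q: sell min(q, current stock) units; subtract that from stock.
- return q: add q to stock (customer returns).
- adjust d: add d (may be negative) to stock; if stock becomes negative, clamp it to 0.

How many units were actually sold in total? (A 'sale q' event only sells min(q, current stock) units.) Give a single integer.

Answer: 100

Derivation:
Processing events:
Start: stock = 22
  Event 1 (sale 22): sell min(22,22)=22. stock: 22 - 22 = 0. total_sold = 22
  Event 2 (return 4): 0 + 4 = 4
  Event 3 (sale 9): sell min(9,4)=4. stock: 4 - 4 = 0. total_sold = 26
  Event 4 (adjust -10): 0 + -10 = 0 (clamped to 0)
  Event 5 (adjust +2): 0 + 2 = 2
  Event 6 (restock 13): 2 + 13 = 15
  Event 7 (restock 25): 15 + 25 = 40
  Event 8 (adjust +0): 40 + 0 = 40
  Event 9 (sale 21): sell min(21,40)=21. stock: 40 - 21 = 19. total_sold = 47
  Event 10 (adjust +10): 19 + 10 = 29
  Event 11 (sale 10): sell min(10,29)=10. stock: 29 - 10 = 19. total_sold = 57
  Event 12 (restock 24): 19 + 24 = 43
  Event 13 (sale 23): sell min(23,43)=23. stock: 43 - 23 = 20. total_sold = 80
  Event 14 (sale 13): sell min(13,20)=13. stock: 20 - 13 = 7. total_sold = 93
  Event 15 (sale 7): sell min(7,7)=7. stock: 7 - 7 = 0. total_sold = 100
  Event 16 (restock 11): 0 + 11 = 11
Final: stock = 11, total_sold = 100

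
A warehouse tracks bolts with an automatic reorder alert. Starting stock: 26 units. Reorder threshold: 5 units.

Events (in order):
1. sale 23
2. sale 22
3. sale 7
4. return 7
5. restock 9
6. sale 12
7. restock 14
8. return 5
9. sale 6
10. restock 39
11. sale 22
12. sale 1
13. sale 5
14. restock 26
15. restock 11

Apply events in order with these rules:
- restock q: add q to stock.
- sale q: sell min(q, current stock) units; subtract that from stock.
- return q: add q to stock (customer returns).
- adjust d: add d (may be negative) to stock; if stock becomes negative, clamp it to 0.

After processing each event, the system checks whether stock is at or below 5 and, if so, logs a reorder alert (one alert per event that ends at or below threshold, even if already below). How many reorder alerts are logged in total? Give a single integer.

Answer: 4

Derivation:
Processing events:
Start: stock = 26
  Event 1 (sale 23): sell min(23,26)=23. stock: 26 - 23 = 3. total_sold = 23
  Event 2 (sale 22): sell min(22,3)=3. stock: 3 - 3 = 0. total_sold = 26
  Event 3 (sale 7): sell min(7,0)=0. stock: 0 - 0 = 0. total_sold = 26
  Event 4 (return 7): 0 + 7 = 7
  Event 5 (restock 9): 7 + 9 = 16
  Event 6 (sale 12): sell min(12,16)=12. stock: 16 - 12 = 4. total_sold = 38
  Event 7 (restock 14): 4 + 14 = 18
  Event 8 (return 5): 18 + 5 = 23
  Event 9 (sale 6): sell min(6,23)=6. stock: 23 - 6 = 17. total_sold = 44
  Event 10 (restock 39): 17 + 39 = 56
  Event 11 (sale 22): sell min(22,56)=22. stock: 56 - 22 = 34. total_sold = 66
  Event 12 (sale 1): sell min(1,34)=1. stock: 34 - 1 = 33. total_sold = 67
  Event 13 (sale 5): sell min(5,33)=5. stock: 33 - 5 = 28. total_sold = 72
  Event 14 (restock 26): 28 + 26 = 54
  Event 15 (restock 11): 54 + 11 = 65
Final: stock = 65, total_sold = 72

Checking against threshold 5:
  After event 1: stock=3 <= 5 -> ALERT
  After event 2: stock=0 <= 5 -> ALERT
  After event 3: stock=0 <= 5 -> ALERT
  After event 4: stock=7 > 5
  After event 5: stock=16 > 5
  After event 6: stock=4 <= 5 -> ALERT
  After event 7: stock=18 > 5
  After event 8: stock=23 > 5
  After event 9: stock=17 > 5
  After event 10: stock=56 > 5
  After event 11: stock=34 > 5
  After event 12: stock=33 > 5
  After event 13: stock=28 > 5
  After event 14: stock=54 > 5
  After event 15: stock=65 > 5
Alert events: [1, 2, 3, 6]. Count = 4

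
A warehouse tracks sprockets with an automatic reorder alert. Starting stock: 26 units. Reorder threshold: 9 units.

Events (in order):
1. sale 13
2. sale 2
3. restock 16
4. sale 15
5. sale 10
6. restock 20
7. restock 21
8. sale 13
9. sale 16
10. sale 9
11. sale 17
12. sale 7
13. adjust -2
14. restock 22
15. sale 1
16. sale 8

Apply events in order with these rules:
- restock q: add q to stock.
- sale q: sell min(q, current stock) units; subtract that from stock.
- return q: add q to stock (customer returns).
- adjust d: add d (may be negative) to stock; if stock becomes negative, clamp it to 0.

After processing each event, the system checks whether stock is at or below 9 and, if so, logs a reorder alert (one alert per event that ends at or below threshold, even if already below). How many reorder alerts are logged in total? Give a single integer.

Processing events:
Start: stock = 26
  Event 1 (sale 13): sell min(13,26)=13. stock: 26 - 13 = 13. total_sold = 13
  Event 2 (sale 2): sell min(2,13)=2. stock: 13 - 2 = 11. total_sold = 15
  Event 3 (restock 16): 11 + 16 = 27
  Event 4 (sale 15): sell min(15,27)=15. stock: 27 - 15 = 12. total_sold = 30
  Event 5 (sale 10): sell min(10,12)=10. stock: 12 - 10 = 2. total_sold = 40
  Event 6 (restock 20): 2 + 20 = 22
  Event 7 (restock 21): 22 + 21 = 43
  Event 8 (sale 13): sell min(13,43)=13. stock: 43 - 13 = 30. total_sold = 53
  Event 9 (sale 16): sell min(16,30)=16. stock: 30 - 16 = 14. total_sold = 69
  Event 10 (sale 9): sell min(9,14)=9. stock: 14 - 9 = 5. total_sold = 78
  Event 11 (sale 17): sell min(17,5)=5. stock: 5 - 5 = 0. total_sold = 83
  Event 12 (sale 7): sell min(7,0)=0. stock: 0 - 0 = 0. total_sold = 83
  Event 13 (adjust -2): 0 + -2 = 0 (clamped to 0)
  Event 14 (restock 22): 0 + 22 = 22
  Event 15 (sale 1): sell min(1,22)=1. stock: 22 - 1 = 21. total_sold = 84
  Event 16 (sale 8): sell min(8,21)=8. stock: 21 - 8 = 13. total_sold = 92
Final: stock = 13, total_sold = 92

Checking against threshold 9:
  After event 1: stock=13 > 9
  After event 2: stock=11 > 9
  After event 3: stock=27 > 9
  After event 4: stock=12 > 9
  After event 5: stock=2 <= 9 -> ALERT
  After event 6: stock=22 > 9
  After event 7: stock=43 > 9
  After event 8: stock=30 > 9
  After event 9: stock=14 > 9
  After event 10: stock=5 <= 9 -> ALERT
  After event 11: stock=0 <= 9 -> ALERT
  After event 12: stock=0 <= 9 -> ALERT
  After event 13: stock=0 <= 9 -> ALERT
  After event 14: stock=22 > 9
  After event 15: stock=21 > 9
  After event 16: stock=13 > 9
Alert events: [5, 10, 11, 12, 13]. Count = 5

Answer: 5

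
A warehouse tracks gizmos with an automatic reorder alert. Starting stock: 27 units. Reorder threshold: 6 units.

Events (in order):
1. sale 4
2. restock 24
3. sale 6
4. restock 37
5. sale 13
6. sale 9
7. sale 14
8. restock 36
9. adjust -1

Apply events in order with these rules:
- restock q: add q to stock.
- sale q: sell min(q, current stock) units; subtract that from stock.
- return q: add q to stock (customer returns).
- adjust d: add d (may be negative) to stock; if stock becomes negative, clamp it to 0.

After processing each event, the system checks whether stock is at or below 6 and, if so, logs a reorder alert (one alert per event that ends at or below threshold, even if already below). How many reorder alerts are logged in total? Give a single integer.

Answer: 0

Derivation:
Processing events:
Start: stock = 27
  Event 1 (sale 4): sell min(4,27)=4. stock: 27 - 4 = 23. total_sold = 4
  Event 2 (restock 24): 23 + 24 = 47
  Event 3 (sale 6): sell min(6,47)=6. stock: 47 - 6 = 41. total_sold = 10
  Event 4 (restock 37): 41 + 37 = 78
  Event 5 (sale 13): sell min(13,78)=13. stock: 78 - 13 = 65. total_sold = 23
  Event 6 (sale 9): sell min(9,65)=9. stock: 65 - 9 = 56. total_sold = 32
  Event 7 (sale 14): sell min(14,56)=14. stock: 56 - 14 = 42. total_sold = 46
  Event 8 (restock 36): 42 + 36 = 78
  Event 9 (adjust -1): 78 + -1 = 77
Final: stock = 77, total_sold = 46

Checking against threshold 6:
  After event 1: stock=23 > 6
  After event 2: stock=47 > 6
  After event 3: stock=41 > 6
  After event 4: stock=78 > 6
  After event 5: stock=65 > 6
  After event 6: stock=56 > 6
  After event 7: stock=42 > 6
  After event 8: stock=78 > 6
  After event 9: stock=77 > 6
Alert events: []. Count = 0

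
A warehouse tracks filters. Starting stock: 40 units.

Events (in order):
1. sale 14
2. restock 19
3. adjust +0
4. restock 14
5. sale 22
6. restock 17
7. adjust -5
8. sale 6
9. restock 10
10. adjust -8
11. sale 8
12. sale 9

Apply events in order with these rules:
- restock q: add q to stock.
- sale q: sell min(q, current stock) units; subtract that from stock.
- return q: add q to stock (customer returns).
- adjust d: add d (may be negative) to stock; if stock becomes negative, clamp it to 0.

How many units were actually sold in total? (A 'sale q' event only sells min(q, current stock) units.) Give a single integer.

Processing events:
Start: stock = 40
  Event 1 (sale 14): sell min(14,40)=14. stock: 40 - 14 = 26. total_sold = 14
  Event 2 (restock 19): 26 + 19 = 45
  Event 3 (adjust +0): 45 + 0 = 45
  Event 4 (restock 14): 45 + 14 = 59
  Event 5 (sale 22): sell min(22,59)=22. stock: 59 - 22 = 37. total_sold = 36
  Event 6 (restock 17): 37 + 17 = 54
  Event 7 (adjust -5): 54 + -5 = 49
  Event 8 (sale 6): sell min(6,49)=6. stock: 49 - 6 = 43. total_sold = 42
  Event 9 (restock 10): 43 + 10 = 53
  Event 10 (adjust -8): 53 + -8 = 45
  Event 11 (sale 8): sell min(8,45)=8. stock: 45 - 8 = 37. total_sold = 50
  Event 12 (sale 9): sell min(9,37)=9. stock: 37 - 9 = 28. total_sold = 59
Final: stock = 28, total_sold = 59

Answer: 59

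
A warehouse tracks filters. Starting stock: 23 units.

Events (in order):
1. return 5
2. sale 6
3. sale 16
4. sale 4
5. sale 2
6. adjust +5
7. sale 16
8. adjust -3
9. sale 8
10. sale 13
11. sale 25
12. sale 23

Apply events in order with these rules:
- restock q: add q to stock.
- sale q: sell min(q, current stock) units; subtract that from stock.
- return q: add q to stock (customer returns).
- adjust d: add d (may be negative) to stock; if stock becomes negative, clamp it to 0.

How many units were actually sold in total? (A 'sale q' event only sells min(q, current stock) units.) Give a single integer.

Answer: 33

Derivation:
Processing events:
Start: stock = 23
  Event 1 (return 5): 23 + 5 = 28
  Event 2 (sale 6): sell min(6,28)=6. stock: 28 - 6 = 22. total_sold = 6
  Event 3 (sale 16): sell min(16,22)=16. stock: 22 - 16 = 6. total_sold = 22
  Event 4 (sale 4): sell min(4,6)=4. stock: 6 - 4 = 2. total_sold = 26
  Event 5 (sale 2): sell min(2,2)=2. stock: 2 - 2 = 0. total_sold = 28
  Event 6 (adjust +5): 0 + 5 = 5
  Event 7 (sale 16): sell min(16,5)=5. stock: 5 - 5 = 0. total_sold = 33
  Event 8 (adjust -3): 0 + -3 = 0 (clamped to 0)
  Event 9 (sale 8): sell min(8,0)=0. stock: 0 - 0 = 0. total_sold = 33
  Event 10 (sale 13): sell min(13,0)=0. stock: 0 - 0 = 0. total_sold = 33
  Event 11 (sale 25): sell min(25,0)=0. stock: 0 - 0 = 0. total_sold = 33
  Event 12 (sale 23): sell min(23,0)=0. stock: 0 - 0 = 0. total_sold = 33
Final: stock = 0, total_sold = 33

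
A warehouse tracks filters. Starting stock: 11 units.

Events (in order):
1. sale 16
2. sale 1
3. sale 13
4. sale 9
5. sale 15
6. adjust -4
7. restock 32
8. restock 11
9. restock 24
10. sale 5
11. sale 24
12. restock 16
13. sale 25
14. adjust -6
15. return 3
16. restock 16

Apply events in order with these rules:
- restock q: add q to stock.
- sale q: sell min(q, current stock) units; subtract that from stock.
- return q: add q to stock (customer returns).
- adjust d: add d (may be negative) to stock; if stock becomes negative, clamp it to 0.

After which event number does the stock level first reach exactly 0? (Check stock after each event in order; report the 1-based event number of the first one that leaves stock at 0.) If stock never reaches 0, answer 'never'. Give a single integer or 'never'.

Answer: 1

Derivation:
Processing events:
Start: stock = 11
  Event 1 (sale 16): sell min(16,11)=11. stock: 11 - 11 = 0. total_sold = 11
  Event 2 (sale 1): sell min(1,0)=0. stock: 0 - 0 = 0. total_sold = 11
  Event 3 (sale 13): sell min(13,0)=0. stock: 0 - 0 = 0. total_sold = 11
  Event 4 (sale 9): sell min(9,0)=0. stock: 0 - 0 = 0. total_sold = 11
  Event 5 (sale 15): sell min(15,0)=0. stock: 0 - 0 = 0. total_sold = 11
  Event 6 (adjust -4): 0 + -4 = 0 (clamped to 0)
  Event 7 (restock 32): 0 + 32 = 32
  Event 8 (restock 11): 32 + 11 = 43
  Event 9 (restock 24): 43 + 24 = 67
  Event 10 (sale 5): sell min(5,67)=5. stock: 67 - 5 = 62. total_sold = 16
  Event 11 (sale 24): sell min(24,62)=24. stock: 62 - 24 = 38. total_sold = 40
  Event 12 (restock 16): 38 + 16 = 54
  Event 13 (sale 25): sell min(25,54)=25. stock: 54 - 25 = 29. total_sold = 65
  Event 14 (adjust -6): 29 + -6 = 23
  Event 15 (return 3): 23 + 3 = 26
  Event 16 (restock 16): 26 + 16 = 42
Final: stock = 42, total_sold = 65

First zero at event 1.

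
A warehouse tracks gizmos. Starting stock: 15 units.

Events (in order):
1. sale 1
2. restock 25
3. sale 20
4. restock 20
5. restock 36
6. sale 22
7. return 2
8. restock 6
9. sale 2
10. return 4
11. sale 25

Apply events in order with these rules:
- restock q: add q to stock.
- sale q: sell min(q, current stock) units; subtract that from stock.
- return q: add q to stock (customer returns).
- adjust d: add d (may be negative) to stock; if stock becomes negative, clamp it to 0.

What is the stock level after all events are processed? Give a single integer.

Answer: 38

Derivation:
Processing events:
Start: stock = 15
  Event 1 (sale 1): sell min(1,15)=1. stock: 15 - 1 = 14. total_sold = 1
  Event 2 (restock 25): 14 + 25 = 39
  Event 3 (sale 20): sell min(20,39)=20. stock: 39 - 20 = 19. total_sold = 21
  Event 4 (restock 20): 19 + 20 = 39
  Event 5 (restock 36): 39 + 36 = 75
  Event 6 (sale 22): sell min(22,75)=22. stock: 75 - 22 = 53. total_sold = 43
  Event 7 (return 2): 53 + 2 = 55
  Event 8 (restock 6): 55 + 6 = 61
  Event 9 (sale 2): sell min(2,61)=2. stock: 61 - 2 = 59. total_sold = 45
  Event 10 (return 4): 59 + 4 = 63
  Event 11 (sale 25): sell min(25,63)=25. stock: 63 - 25 = 38. total_sold = 70
Final: stock = 38, total_sold = 70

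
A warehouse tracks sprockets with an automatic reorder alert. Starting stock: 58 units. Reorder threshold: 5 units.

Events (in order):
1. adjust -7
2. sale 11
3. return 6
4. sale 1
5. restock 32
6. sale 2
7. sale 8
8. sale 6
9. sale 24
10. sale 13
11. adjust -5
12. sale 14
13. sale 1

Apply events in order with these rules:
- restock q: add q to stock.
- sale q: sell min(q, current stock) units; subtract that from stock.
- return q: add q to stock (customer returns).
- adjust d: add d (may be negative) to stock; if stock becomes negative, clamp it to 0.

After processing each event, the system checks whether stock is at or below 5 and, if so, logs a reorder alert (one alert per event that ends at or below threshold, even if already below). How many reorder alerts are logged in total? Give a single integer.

Answer: 2

Derivation:
Processing events:
Start: stock = 58
  Event 1 (adjust -7): 58 + -7 = 51
  Event 2 (sale 11): sell min(11,51)=11. stock: 51 - 11 = 40. total_sold = 11
  Event 3 (return 6): 40 + 6 = 46
  Event 4 (sale 1): sell min(1,46)=1. stock: 46 - 1 = 45. total_sold = 12
  Event 5 (restock 32): 45 + 32 = 77
  Event 6 (sale 2): sell min(2,77)=2. stock: 77 - 2 = 75. total_sold = 14
  Event 7 (sale 8): sell min(8,75)=8. stock: 75 - 8 = 67. total_sold = 22
  Event 8 (sale 6): sell min(6,67)=6. stock: 67 - 6 = 61. total_sold = 28
  Event 9 (sale 24): sell min(24,61)=24. stock: 61 - 24 = 37. total_sold = 52
  Event 10 (sale 13): sell min(13,37)=13. stock: 37 - 13 = 24. total_sold = 65
  Event 11 (adjust -5): 24 + -5 = 19
  Event 12 (sale 14): sell min(14,19)=14. stock: 19 - 14 = 5. total_sold = 79
  Event 13 (sale 1): sell min(1,5)=1. stock: 5 - 1 = 4. total_sold = 80
Final: stock = 4, total_sold = 80

Checking against threshold 5:
  After event 1: stock=51 > 5
  After event 2: stock=40 > 5
  After event 3: stock=46 > 5
  After event 4: stock=45 > 5
  After event 5: stock=77 > 5
  After event 6: stock=75 > 5
  After event 7: stock=67 > 5
  After event 8: stock=61 > 5
  After event 9: stock=37 > 5
  After event 10: stock=24 > 5
  After event 11: stock=19 > 5
  After event 12: stock=5 <= 5 -> ALERT
  After event 13: stock=4 <= 5 -> ALERT
Alert events: [12, 13]. Count = 2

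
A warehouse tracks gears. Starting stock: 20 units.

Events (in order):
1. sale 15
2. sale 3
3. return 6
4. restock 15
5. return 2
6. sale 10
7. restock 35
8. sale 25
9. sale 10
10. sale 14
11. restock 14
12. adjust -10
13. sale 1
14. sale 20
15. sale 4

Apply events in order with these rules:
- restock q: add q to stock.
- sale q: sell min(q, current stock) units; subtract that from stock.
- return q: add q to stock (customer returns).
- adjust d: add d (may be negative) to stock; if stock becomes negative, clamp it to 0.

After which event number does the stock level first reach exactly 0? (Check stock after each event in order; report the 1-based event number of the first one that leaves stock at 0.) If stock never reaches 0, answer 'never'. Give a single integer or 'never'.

Processing events:
Start: stock = 20
  Event 1 (sale 15): sell min(15,20)=15. stock: 20 - 15 = 5. total_sold = 15
  Event 2 (sale 3): sell min(3,5)=3. stock: 5 - 3 = 2. total_sold = 18
  Event 3 (return 6): 2 + 6 = 8
  Event 4 (restock 15): 8 + 15 = 23
  Event 5 (return 2): 23 + 2 = 25
  Event 6 (sale 10): sell min(10,25)=10. stock: 25 - 10 = 15. total_sold = 28
  Event 7 (restock 35): 15 + 35 = 50
  Event 8 (sale 25): sell min(25,50)=25. stock: 50 - 25 = 25. total_sold = 53
  Event 9 (sale 10): sell min(10,25)=10. stock: 25 - 10 = 15. total_sold = 63
  Event 10 (sale 14): sell min(14,15)=14. stock: 15 - 14 = 1. total_sold = 77
  Event 11 (restock 14): 1 + 14 = 15
  Event 12 (adjust -10): 15 + -10 = 5
  Event 13 (sale 1): sell min(1,5)=1. stock: 5 - 1 = 4. total_sold = 78
  Event 14 (sale 20): sell min(20,4)=4. stock: 4 - 4 = 0. total_sold = 82
  Event 15 (sale 4): sell min(4,0)=0. stock: 0 - 0 = 0. total_sold = 82
Final: stock = 0, total_sold = 82

First zero at event 14.

Answer: 14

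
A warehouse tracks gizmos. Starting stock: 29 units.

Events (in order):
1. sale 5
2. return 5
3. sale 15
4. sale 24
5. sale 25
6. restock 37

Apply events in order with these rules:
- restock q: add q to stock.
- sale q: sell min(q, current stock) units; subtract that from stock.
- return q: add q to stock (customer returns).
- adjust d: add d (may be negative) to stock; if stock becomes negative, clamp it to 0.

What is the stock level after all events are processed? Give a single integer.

Answer: 37

Derivation:
Processing events:
Start: stock = 29
  Event 1 (sale 5): sell min(5,29)=5. stock: 29 - 5 = 24. total_sold = 5
  Event 2 (return 5): 24 + 5 = 29
  Event 3 (sale 15): sell min(15,29)=15. stock: 29 - 15 = 14. total_sold = 20
  Event 4 (sale 24): sell min(24,14)=14. stock: 14 - 14 = 0. total_sold = 34
  Event 5 (sale 25): sell min(25,0)=0. stock: 0 - 0 = 0. total_sold = 34
  Event 6 (restock 37): 0 + 37 = 37
Final: stock = 37, total_sold = 34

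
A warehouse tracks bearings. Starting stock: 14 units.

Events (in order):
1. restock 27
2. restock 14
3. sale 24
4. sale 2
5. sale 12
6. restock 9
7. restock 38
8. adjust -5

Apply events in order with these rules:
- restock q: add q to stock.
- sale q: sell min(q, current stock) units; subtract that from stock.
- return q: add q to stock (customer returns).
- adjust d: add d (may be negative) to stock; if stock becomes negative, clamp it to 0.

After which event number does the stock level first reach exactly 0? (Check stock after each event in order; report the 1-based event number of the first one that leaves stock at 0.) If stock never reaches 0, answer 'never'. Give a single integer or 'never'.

Answer: never

Derivation:
Processing events:
Start: stock = 14
  Event 1 (restock 27): 14 + 27 = 41
  Event 2 (restock 14): 41 + 14 = 55
  Event 3 (sale 24): sell min(24,55)=24. stock: 55 - 24 = 31. total_sold = 24
  Event 4 (sale 2): sell min(2,31)=2. stock: 31 - 2 = 29. total_sold = 26
  Event 5 (sale 12): sell min(12,29)=12. stock: 29 - 12 = 17. total_sold = 38
  Event 6 (restock 9): 17 + 9 = 26
  Event 7 (restock 38): 26 + 38 = 64
  Event 8 (adjust -5): 64 + -5 = 59
Final: stock = 59, total_sold = 38

Stock never reaches 0.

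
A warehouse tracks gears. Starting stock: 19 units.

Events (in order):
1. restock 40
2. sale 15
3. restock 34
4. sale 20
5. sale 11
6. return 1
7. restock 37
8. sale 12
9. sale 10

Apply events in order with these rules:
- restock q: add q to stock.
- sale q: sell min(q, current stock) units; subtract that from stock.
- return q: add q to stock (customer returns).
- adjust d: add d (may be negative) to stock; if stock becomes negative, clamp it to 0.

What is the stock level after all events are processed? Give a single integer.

Answer: 63

Derivation:
Processing events:
Start: stock = 19
  Event 1 (restock 40): 19 + 40 = 59
  Event 2 (sale 15): sell min(15,59)=15. stock: 59 - 15 = 44. total_sold = 15
  Event 3 (restock 34): 44 + 34 = 78
  Event 4 (sale 20): sell min(20,78)=20. stock: 78 - 20 = 58. total_sold = 35
  Event 5 (sale 11): sell min(11,58)=11. stock: 58 - 11 = 47. total_sold = 46
  Event 6 (return 1): 47 + 1 = 48
  Event 7 (restock 37): 48 + 37 = 85
  Event 8 (sale 12): sell min(12,85)=12. stock: 85 - 12 = 73. total_sold = 58
  Event 9 (sale 10): sell min(10,73)=10. stock: 73 - 10 = 63. total_sold = 68
Final: stock = 63, total_sold = 68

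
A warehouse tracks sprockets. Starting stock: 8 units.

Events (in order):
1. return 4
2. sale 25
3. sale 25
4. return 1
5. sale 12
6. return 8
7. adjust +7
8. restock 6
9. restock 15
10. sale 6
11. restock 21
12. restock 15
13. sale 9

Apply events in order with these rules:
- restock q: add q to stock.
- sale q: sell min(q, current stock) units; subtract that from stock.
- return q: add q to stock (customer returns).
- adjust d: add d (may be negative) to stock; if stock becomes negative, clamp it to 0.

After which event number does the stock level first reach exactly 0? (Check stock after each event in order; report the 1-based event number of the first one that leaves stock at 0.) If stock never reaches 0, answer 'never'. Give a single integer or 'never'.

Answer: 2

Derivation:
Processing events:
Start: stock = 8
  Event 1 (return 4): 8 + 4 = 12
  Event 2 (sale 25): sell min(25,12)=12. stock: 12 - 12 = 0. total_sold = 12
  Event 3 (sale 25): sell min(25,0)=0. stock: 0 - 0 = 0. total_sold = 12
  Event 4 (return 1): 0 + 1 = 1
  Event 5 (sale 12): sell min(12,1)=1. stock: 1 - 1 = 0. total_sold = 13
  Event 6 (return 8): 0 + 8 = 8
  Event 7 (adjust +7): 8 + 7 = 15
  Event 8 (restock 6): 15 + 6 = 21
  Event 9 (restock 15): 21 + 15 = 36
  Event 10 (sale 6): sell min(6,36)=6. stock: 36 - 6 = 30. total_sold = 19
  Event 11 (restock 21): 30 + 21 = 51
  Event 12 (restock 15): 51 + 15 = 66
  Event 13 (sale 9): sell min(9,66)=9. stock: 66 - 9 = 57. total_sold = 28
Final: stock = 57, total_sold = 28

First zero at event 2.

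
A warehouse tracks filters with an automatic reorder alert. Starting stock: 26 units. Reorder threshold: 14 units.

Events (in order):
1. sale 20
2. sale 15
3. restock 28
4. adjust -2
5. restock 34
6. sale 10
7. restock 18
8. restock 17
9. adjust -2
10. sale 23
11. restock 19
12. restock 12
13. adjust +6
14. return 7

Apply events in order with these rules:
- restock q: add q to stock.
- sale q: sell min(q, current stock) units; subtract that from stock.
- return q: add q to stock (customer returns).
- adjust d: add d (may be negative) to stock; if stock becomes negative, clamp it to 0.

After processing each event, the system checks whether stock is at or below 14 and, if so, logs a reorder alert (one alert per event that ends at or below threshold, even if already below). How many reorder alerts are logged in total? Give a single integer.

Processing events:
Start: stock = 26
  Event 1 (sale 20): sell min(20,26)=20. stock: 26 - 20 = 6. total_sold = 20
  Event 2 (sale 15): sell min(15,6)=6. stock: 6 - 6 = 0. total_sold = 26
  Event 3 (restock 28): 0 + 28 = 28
  Event 4 (adjust -2): 28 + -2 = 26
  Event 5 (restock 34): 26 + 34 = 60
  Event 6 (sale 10): sell min(10,60)=10. stock: 60 - 10 = 50. total_sold = 36
  Event 7 (restock 18): 50 + 18 = 68
  Event 8 (restock 17): 68 + 17 = 85
  Event 9 (adjust -2): 85 + -2 = 83
  Event 10 (sale 23): sell min(23,83)=23. stock: 83 - 23 = 60. total_sold = 59
  Event 11 (restock 19): 60 + 19 = 79
  Event 12 (restock 12): 79 + 12 = 91
  Event 13 (adjust +6): 91 + 6 = 97
  Event 14 (return 7): 97 + 7 = 104
Final: stock = 104, total_sold = 59

Checking against threshold 14:
  After event 1: stock=6 <= 14 -> ALERT
  After event 2: stock=0 <= 14 -> ALERT
  After event 3: stock=28 > 14
  After event 4: stock=26 > 14
  After event 5: stock=60 > 14
  After event 6: stock=50 > 14
  After event 7: stock=68 > 14
  After event 8: stock=85 > 14
  After event 9: stock=83 > 14
  After event 10: stock=60 > 14
  After event 11: stock=79 > 14
  After event 12: stock=91 > 14
  After event 13: stock=97 > 14
  After event 14: stock=104 > 14
Alert events: [1, 2]. Count = 2

Answer: 2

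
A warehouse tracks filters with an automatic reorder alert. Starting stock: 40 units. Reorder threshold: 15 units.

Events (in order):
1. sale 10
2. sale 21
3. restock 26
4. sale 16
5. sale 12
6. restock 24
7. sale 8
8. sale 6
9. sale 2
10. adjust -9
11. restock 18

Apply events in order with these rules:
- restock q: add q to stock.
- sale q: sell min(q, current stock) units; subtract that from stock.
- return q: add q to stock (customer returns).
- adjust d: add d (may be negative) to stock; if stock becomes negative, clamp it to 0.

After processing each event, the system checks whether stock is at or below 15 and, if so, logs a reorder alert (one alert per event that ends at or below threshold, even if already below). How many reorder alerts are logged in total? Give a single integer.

Processing events:
Start: stock = 40
  Event 1 (sale 10): sell min(10,40)=10. stock: 40 - 10 = 30. total_sold = 10
  Event 2 (sale 21): sell min(21,30)=21. stock: 30 - 21 = 9. total_sold = 31
  Event 3 (restock 26): 9 + 26 = 35
  Event 4 (sale 16): sell min(16,35)=16. stock: 35 - 16 = 19. total_sold = 47
  Event 5 (sale 12): sell min(12,19)=12. stock: 19 - 12 = 7. total_sold = 59
  Event 6 (restock 24): 7 + 24 = 31
  Event 7 (sale 8): sell min(8,31)=8. stock: 31 - 8 = 23. total_sold = 67
  Event 8 (sale 6): sell min(6,23)=6. stock: 23 - 6 = 17. total_sold = 73
  Event 9 (sale 2): sell min(2,17)=2. stock: 17 - 2 = 15. total_sold = 75
  Event 10 (adjust -9): 15 + -9 = 6
  Event 11 (restock 18): 6 + 18 = 24
Final: stock = 24, total_sold = 75

Checking against threshold 15:
  After event 1: stock=30 > 15
  After event 2: stock=9 <= 15 -> ALERT
  After event 3: stock=35 > 15
  After event 4: stock=19 > 15
  After event 5: stock=7 <= 15 -> ALERT
  After event 6: stock=31 > 15
  After event 7: stock=23 > 15
  After event 8: stock=17 > 15
  After event 9: stock=15 <= 15 -> ALERT
  After event 10: stock=6 <= 15 -> ALERT
  After event 11: stock=24 > 15
Alert events: [2, 5, 9, 10]. Count = 4

Answer: 4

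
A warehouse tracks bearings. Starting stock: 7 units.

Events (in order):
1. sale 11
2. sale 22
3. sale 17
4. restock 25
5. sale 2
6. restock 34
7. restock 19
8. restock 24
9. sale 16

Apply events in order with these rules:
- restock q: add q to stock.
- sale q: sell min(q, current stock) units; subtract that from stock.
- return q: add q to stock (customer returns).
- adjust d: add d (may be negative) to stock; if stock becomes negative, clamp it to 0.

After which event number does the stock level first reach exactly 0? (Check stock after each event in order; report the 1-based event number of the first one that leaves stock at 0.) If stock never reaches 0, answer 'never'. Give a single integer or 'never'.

Processing events:
Start: stock = 7
  Event 1 (sale 11): sell min(11,7)=7. stock: 7 - 7 = 0. total_sold = 7
  Event 2 (sale 22): sell min(22,0)=0. stock: 0 - 0 = 0. total_sold = 7
  Event 3 (sale 17): sell min(17,0)=0. stock: 0 - 0 = 0. total_sold = 7
  Event 4 (restock 25): 0 + 25 = 25
  Event 5 (sale 2): sell min(2,25)=2. stock: 25 - 2 = 23. total_sold = 9
  Event 6 (restock 34): 23 + 34 = 57
  Event 7 (restock 19): 57 + 19 = 76
  Event 8 (restock 24): 76 + 24 = 100
  Event 9 (sale 16): sell min(16,100)=16. stock: 100 - 16 = 84. total_sold = 25
Final: stock = 84, total_sold = 25

First zero at event 1.

Answer: 1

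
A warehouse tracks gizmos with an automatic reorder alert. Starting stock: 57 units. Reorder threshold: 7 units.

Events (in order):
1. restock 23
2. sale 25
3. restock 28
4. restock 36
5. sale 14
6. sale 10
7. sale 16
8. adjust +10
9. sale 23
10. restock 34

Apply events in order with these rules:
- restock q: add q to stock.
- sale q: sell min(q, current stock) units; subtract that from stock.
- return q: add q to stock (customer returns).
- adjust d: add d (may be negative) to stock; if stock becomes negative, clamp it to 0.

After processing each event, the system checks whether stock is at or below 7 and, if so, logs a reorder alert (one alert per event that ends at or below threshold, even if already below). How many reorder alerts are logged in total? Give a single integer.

Answer: 0

Derivation:
Processing events:
Start: stock = 57
  Event 1 (restock 23): 57 + 23 = 80
  Event 2 (sale 25): sell min(25,80)=25. stock: 80 - 25 = 55. total_sold = 25
  Event 3 (restock 28): 55 + 28 = 83
  Event 4 (restock 36): 83 + 36 = 119
  Event 5 (sale 14): sell min(14,119)=14. stock: 119 - 14 = 105. total_sold = 39
  Event 6 (sale 10): sell min(10,105)=10. stock: 105 - 10 = 95. total_sold = 49
  Event 7 (sale 16): sell min(16,95)=16. stock: 95 - 16 = 79. total_sold = 65
  Event 8 (adjust +10): 79 + 10 = 89
  Event 9 (sale 23): sell min(23,89)=23. stock: 89 - 23 = 66. total_sold = 88
  Event 10 (restock 34): 66 + 34 = 100
Final: stock = 100, total_sold = 88

Checking against threshold 7:
  After event 1: stock=80 > 7
  After event 2: stock=55 > 7
  After event 3: stock=83 > 7
  After event 4: stock=119 > 7
  After event 5: stock=105 > 7
  After event 6: stock=95 > 7
  After event 7: stock=79 > 7
  After event 8: stock=89 > 7
  After event 9: stock=66 > 7
  After event 10: stock=100 > 7
Alert events: []. Count = 0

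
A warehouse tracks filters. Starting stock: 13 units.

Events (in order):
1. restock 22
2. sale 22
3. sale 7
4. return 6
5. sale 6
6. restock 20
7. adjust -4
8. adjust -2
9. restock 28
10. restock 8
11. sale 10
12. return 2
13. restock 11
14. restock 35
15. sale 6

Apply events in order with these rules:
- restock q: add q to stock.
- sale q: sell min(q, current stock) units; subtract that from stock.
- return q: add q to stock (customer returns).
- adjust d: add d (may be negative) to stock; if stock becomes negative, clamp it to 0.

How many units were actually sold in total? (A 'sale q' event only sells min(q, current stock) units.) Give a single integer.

Answer: 51

Derivation:
Processing events:
Start: stock = 13
  Event 1 (restock 22): 13 + 22 = 35
  Event 2 (sale 22): sell min(22,35)=22. stock: 35 - 22 = 13. total_sold = 22
  Event 3 (sale 7): sell min(7,13)=7. stock: 13 - 7 = 6. total_sold = 29
  Event 4 (return 6): 6 + 6 = 12
  Event 5 (sale 6): sell min(6,12)=6. stock: 12 - 6 = 6. total_sold = 35
  Event 6 (restock 20): 6 + 20 = 26
  Event 7 (adjust -4): 26 + -4 = 22
  Event 8 (adjust -2): 22 + -2 = 20
  Event 9 (restock 28): 20 + 28 = 48
  Event 10 (restock 8): 48 + 8 = 56
  Event 11 (sale 10): sell min(10,56)=10. stock: 56 - 10 = 46. total_sold = 45
  Event 12 (return 2): 46 + 2 = 48
  Event 13 (restock 11): 48 + 11 = 59
  Event 14 (restock 35): 59 + 35 = 94
  Event 15 (sale 6): sell min(6,94)=6. stock: 94 - 6 = 88. total_sold = 51
Final: stock = 88, total_sold = 51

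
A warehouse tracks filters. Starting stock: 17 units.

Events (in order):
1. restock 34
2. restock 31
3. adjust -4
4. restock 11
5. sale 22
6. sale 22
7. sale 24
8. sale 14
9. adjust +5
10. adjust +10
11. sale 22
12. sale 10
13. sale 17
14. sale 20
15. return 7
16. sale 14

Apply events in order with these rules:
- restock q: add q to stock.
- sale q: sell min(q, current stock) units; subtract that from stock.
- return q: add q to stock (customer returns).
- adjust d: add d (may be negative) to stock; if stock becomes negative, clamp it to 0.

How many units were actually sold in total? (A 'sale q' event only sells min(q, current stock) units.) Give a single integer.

Processing events:
Start: stock = 17
  Event 1 (restock 34): 17 + 34 = 51
  Event 2 (restock 31): 51 + 31 = 82
  Event 3 (adjust -4): 82 + -4 = 78
  Event 4 (restock 11): 78 + 11 = 89
  Event 5 (sale 22): sell min(22,89)=22. stock: 89 - 22 = 67. total_sold = 22
  Event 6 (sale 22): sell min(22,67)=22. stock: 67 - 22 = 45. total_sold = 44
  Event 7 (sale 24): sell min(24,45)=24. stock: 45 - 24 = 21. total_sold = 68
  Event 8 (sale 14): sell min(14,21)=14. stock: 21 - 14 = 7. total_sold = 82
  Event 9 (adjust +5): 7 + 5 = 12
  Event 10 (adjust +10): 12 + 10 = 22
  Event 11 (sale 22): sell min(22,22)=22. stock: 22 - 22 = 0. total_sold = 104
  Event 12 (sale 10): sell min(10,0)=0. stock: 0 - 0 = 0. total_sold = 104
  Event 13 (sale 17): sell min(17,0)=0. stock: 0 - 0 = 0. total_sold = 104
  Event 14 (sale 20): sell min(20,0)=0. stock: 0 - 0 = 0. total_sold = 104
  Event 15 (return 7): 0 + 7 = 7
  Event 16 (sale 14): sell min(14,7)=7. stock: 7 - 7 = 0. total_sold = 111
Final: stock = 0, total_sold = 111

Answer: 111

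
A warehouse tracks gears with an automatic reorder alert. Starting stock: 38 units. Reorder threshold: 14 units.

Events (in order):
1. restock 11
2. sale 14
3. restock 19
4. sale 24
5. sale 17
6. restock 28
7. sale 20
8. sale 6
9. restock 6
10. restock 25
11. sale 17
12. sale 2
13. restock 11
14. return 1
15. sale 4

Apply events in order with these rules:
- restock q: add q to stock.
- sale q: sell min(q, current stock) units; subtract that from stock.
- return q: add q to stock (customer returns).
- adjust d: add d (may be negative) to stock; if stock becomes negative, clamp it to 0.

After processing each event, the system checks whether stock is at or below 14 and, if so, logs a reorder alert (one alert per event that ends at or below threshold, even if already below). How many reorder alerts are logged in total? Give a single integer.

Answer: 1

Derivation:
Processing events:
Start: stock = 38
  Event 1 (restock 11): 38 + 11 = 49
  Event 2 (sale 14): sell min(14,49)=14. stock: 49 - 14 = 35. total_sold = 14
  Event 3 (restock 19): 35 + 19 = 54
  Event 4 (sale 24): sell min(24,54)=24. stock: 54 - 24 = 30. total_sold = 38
  Event 5 (sale 17): sell min(17,30)=17. stock: 30 - 17 = 13. total_sold = 55
  Event 6 (restock 28): 13 + 28 = 41
  Event 7 (sale 20): sell min(20,41)=20. stock: 41 - 20 = 21. total_sold = 75
  Event 8 (sale 6): sell min(6,21)=6. stock: 21 - 6 = 15. total_sold = 81
  Event 9 (restock 6): 15 + 6 = 21
  Event 10 (restock 25): 21 + 25 = 46
  Event 11 (sale 17): sell min(17,46)=17. stock: 46 - 17 = 29. total_sold = 98
  Event 12 (sale 2): sell min(2,29)=2. stock: 29 - 2 = 27. total_sold = 100
  Event 13 (restock 11): 27 + 11 = 38
  Event 14 (return 1): 38 + 1 = 39
  Event 15 (sale 4): sell min(4,39)=4. stock: 39 - 4 = 35. total_sold = 104
Final: stock = 35, total_sold = 104

Checking against threshold 14:
  After event 1: stock=49 > 14
  After event 2: stock=35 > 14
  After event 3: stock=54 > 14
  After event 4: stock=30 > 14
  After event 5: stock=13 <= 14 -> ALERT
  After event 6: stock=41 > 14
  After event 7: stock=21 > 14
  After event 8: stock=15 > 14
  After event 9: stock=21 > 14
  After event 10: stock=46 > 14
  After event 11: stock=29 > 14
  After event 12: stock=27 > 14
  After event 13: stock=38 > 14
  After event 14: stock=39 > 14
  After event 15: stock=35 > 14
Alert events: [5]. Count = 1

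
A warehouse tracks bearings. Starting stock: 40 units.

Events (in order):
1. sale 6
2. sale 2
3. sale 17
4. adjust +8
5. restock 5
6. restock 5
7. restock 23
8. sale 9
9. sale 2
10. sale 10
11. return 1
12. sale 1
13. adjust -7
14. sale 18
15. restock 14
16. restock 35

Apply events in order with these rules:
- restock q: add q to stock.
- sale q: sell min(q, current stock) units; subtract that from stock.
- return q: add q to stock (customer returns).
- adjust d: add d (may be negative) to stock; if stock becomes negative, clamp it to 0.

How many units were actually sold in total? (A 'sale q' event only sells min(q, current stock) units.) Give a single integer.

Answer: 65

Derivation:
Processing events:
Start: stock = 40
  Event 1 (sale 6): sell min(6,40)=6. stock: 40 - 6 = 34. total_sold = 6
  Event 2 (sale 2): sell min(2,34)=2. stock: 34 - 2 = 32. total_sold = 8
  Event 3 (sale 17): sell min(17,32)=17. stock: 32 - 17 = 15. total_sold = 25
  Event 4 (adjust +8): 15 + 8 = 23
  Event 5 (restock 5): 23 + 5 = 28
  Event 6 (restock 5): 28 + 5 = 33
  Event 7 (restock 23): 33 + 23 = 56
  Event 8 (sale 9): sell min(9,56)=9. stock: 56 - 9 = 47. total_sold = 34
  Event 9 (sale 2): sell min(2,47)=2. stock: 47 - 2 = 45. total_sold = 36
  Event 10 (sale 10): sell min(10,45)=10. stock: 45 - 10 = 35. total_sold = 46
  Event 11 (return 1): 35 + 1 = 36
  Event 12 (sale 1): sell min(1,36)=1. stock: 36 - 1 = 35. total_sold = 47
  Event 13 (adjust -7): 35 + -7 = 28
  Event 14 (sale 18): sell min(18,28)=18. stock: 28 - 18 = 10. total_sold = 65
  Event 15 (restock 14): 10 + 14 = 24
  Event 16 (restock 35): 24 + 35 = 59
Final: stock = 59, total_sold = 65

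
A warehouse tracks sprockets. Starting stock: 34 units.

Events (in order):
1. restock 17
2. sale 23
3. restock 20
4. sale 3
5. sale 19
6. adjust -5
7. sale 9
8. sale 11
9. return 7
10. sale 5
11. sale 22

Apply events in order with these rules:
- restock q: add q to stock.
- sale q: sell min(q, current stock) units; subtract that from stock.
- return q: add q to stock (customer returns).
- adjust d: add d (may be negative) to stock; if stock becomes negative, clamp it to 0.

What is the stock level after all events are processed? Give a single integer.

Processing events:
Start: stock = 34
  Event 1 (restock 17): 34 + 17 = 51
  Event 2 (sale 23): sell min(23,51)=23. stock: 51 - 23 = 28. total_sold = 23
  Event 3 (restock 20): 28 + 20 = 48
  Event 4 (sale 3): sell min(3,48)=3. stock: 48 - 3 = 45. total_sold = 26
  Event 5 (sale 19): sell min(19,45)=19. stock: 45 - 19 = 26. total_sold = 45
  Event 6 (adjust -5): 26 + -5 = 21
  Event 7 (sale 9): sell min(9,21)=9. stock: 21 - 9 = 12. total_sold = 54
  Event 8 (sale 11): sell min(11,12)=11. stock: 12 - 11 = 1. total_sold = 65
  Event 9 (return 7): 1 + 7 = 8
  Event 10 (sale 5): sell min(5,8)=5. stock: 8 - 5 = 3. total_sold = 70
  Event 11 (sale 22): sell min(22,3)=3. stock: 3 - 3 = 0. total_sold = 73
Final: stock = 0, total_sold = 73

Answer: 0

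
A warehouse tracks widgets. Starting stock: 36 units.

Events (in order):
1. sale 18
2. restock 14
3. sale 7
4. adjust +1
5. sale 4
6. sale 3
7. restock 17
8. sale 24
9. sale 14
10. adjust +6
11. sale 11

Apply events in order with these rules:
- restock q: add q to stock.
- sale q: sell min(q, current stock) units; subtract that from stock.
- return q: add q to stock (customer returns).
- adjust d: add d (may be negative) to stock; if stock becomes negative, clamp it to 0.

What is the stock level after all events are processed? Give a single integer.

Processing events:
Start: stock = 36
  Event 1 (sale 18): sell min(18,36)=18. stock: 36 - 18 = 18. total_sold = 18
  Event 2 (restock 14): 18 + 14 = 32
  Event 3 (sale 7): sell min(7,32)=7. stock: 32 - 7 = 25. total_sold = 25
  Event 4 (adjust +1): 25 + 1 = 26
  Event 5 (sale 4): sell min(4,26)=4. stock: 26 - 4 = 22. total_sold = 29
  Event 6 (sale 3): sell min(3,22)=3. stock: 22 - 3 = 19. total_sold = 32
  Event 7 (restock 17): 19 + 17 = 36
  Event 8 (sale 24): sell min(24,36)=24. stock: 36 - 24 = 12. total_sold = 56
  Event 9 (sale 14): sell min(14,12)=12. stock: 12 - 12 = 0. total_sold = 68
  Event 10 (adjust +6): 0 + 6 = 6
  Event 11 (sale 11): sell min(11,6)=6. stock: 6 - 6 = 0. total_sold = 74
Final: stock = 0, total_sold = 74

Answer: 0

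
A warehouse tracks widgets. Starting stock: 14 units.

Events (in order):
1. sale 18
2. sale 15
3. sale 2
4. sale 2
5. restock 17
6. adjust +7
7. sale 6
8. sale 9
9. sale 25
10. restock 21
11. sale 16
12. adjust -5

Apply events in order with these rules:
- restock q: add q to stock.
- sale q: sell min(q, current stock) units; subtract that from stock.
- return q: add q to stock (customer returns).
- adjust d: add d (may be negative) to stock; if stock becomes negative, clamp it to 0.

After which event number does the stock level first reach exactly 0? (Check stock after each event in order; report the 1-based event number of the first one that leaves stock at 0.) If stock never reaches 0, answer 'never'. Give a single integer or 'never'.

Answer: 1

Derivation:
Processing events:
Start: stock = 14
  Event 1 (sale 18): sell min(18,14)=14. stock: 14 - 14 = 0. total_sold = 14
  Event 2 (sale 15): sell min(15,0)=0. stock: 0 - 0 = 0. total_sold = 14
  Event 3 (sale 2): sell min(2,0)=0. stock: 0 - 0 = 0. total_sold = 14
  Event 4 (sale 2): sell min(2,0)=0. stock: 0 - 0 = 0. total_sold = 14
  Event 5 (restock 17): 0 + 17 = 17
  Event 6 (adjust +7): 17 + 7 = 24
  Event 7 (sale 6): sell min(6,24)=6. stock: 24 - 6 = 18. total_sold = 20
  Event 8 (sale 9): sell min(9,18)=9. stock: 18 - 9 = 9. total_sold = 29
  Event 9 (sale 25): sell min(25,9)=9. stock: 9 - 9 = 0. total_sold = 38
  Event 10 (restock 21): 0 + 21 = 21
  Event 11 (sale 16): sell min(16,21)=16. stock: 21 - 16 = 5. total_sold = 54
  Event 12 (adjust -5): 5 + -5 = 0
Final: stock = 0, total_sold = 54

First zero at event 1.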